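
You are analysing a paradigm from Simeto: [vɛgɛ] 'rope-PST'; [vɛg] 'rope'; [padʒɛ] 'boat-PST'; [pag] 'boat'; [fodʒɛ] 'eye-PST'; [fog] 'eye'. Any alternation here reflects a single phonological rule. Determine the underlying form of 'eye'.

/fodʒ/

The stem for 'eye' ends in [dʒ] in [fodʒɛ] but [g] in [fog].
But 'rope' keeps [g] in both environments ([vɛgɛ], [vɛg]), so there is no rule changing /g/ to [dʒ] before the PST suffix.
So /dʒ/ is underlying, and a rule of depalatalization — palato-alveolar /dʒ/ becomes [g] when no front vowel follows — gives [g].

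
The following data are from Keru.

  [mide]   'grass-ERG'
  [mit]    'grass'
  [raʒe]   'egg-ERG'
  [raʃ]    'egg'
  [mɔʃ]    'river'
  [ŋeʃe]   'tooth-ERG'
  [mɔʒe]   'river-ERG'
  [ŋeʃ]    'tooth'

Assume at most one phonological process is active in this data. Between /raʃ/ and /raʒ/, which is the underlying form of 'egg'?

/raʒ/

In [raʒe] and [raʃ] the final segment of 'egg' alternates: [ʒ] ~ [ʃ].
But 'tooth' keeps [ʃ] in both environments ([ŋeʃe], [ŋeʃ]), so there is no rule changing /ʃ/ to [ʒ] before the ERG suffix.
Therefore /ʒ/ is basic and [ʃ] is derived by word-final obstruent devoicing (voiced obstruents become voiceless word-finally).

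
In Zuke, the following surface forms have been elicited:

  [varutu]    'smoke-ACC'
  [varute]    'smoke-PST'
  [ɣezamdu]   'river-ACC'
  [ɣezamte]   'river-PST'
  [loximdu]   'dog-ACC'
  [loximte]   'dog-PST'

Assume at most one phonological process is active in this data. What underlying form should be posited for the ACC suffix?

The ACC suffix surfaces as [-du] and [-tu], depending on the final segment of the stem.
By contrast the PST suffix keeps its initial [t] throughout — that segment must be underlying.
So the underlying form is /-du/, and voiced stops become voiceless after a vowel.

/-du/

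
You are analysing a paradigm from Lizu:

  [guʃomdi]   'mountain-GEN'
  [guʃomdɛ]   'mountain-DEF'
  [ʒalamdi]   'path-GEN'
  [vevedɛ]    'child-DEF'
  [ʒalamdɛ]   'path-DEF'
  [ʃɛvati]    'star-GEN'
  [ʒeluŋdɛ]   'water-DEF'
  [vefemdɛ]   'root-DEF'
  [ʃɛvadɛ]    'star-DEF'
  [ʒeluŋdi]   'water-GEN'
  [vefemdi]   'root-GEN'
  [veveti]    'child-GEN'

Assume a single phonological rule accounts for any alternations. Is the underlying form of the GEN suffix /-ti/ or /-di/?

The GEN suffix surfaces as [-di] and [-ti], depending on the final segment of the stem.
By contrast the DEF suffix keeps its initial [d] throughout — that segment must be underlying.
The GEN suffix is therefore /-ti/ underlyingly, with post-nasal voicing: voiceless stops become voiced after a nasal.

/-ti/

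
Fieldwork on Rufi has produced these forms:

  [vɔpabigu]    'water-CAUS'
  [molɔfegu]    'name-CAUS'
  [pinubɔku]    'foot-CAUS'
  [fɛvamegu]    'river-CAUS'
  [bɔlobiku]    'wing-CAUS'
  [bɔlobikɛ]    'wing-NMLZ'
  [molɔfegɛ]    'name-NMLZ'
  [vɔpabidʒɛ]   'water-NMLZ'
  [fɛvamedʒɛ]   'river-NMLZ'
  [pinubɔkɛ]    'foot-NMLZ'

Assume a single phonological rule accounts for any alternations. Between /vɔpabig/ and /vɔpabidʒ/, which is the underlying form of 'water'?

/vɔpabidʒ/

The stem for 'water' ends in [g] in [vɔpabigu] but [dʒ] in [vɔpabidʒɛ].
Compare 'name', with invariant [g] in [molɔfegu] and [molɔfegɛ]: an analysis with underlying /g/ and a rule producing [dʒ] before the NMLZ suffix would wrongly predict alternation here too.
Therefore /dʒ/ is basic and [g] is derived by depalatalization (palato-alveolar /dʒ/ becomes [g] when no front vowel follows).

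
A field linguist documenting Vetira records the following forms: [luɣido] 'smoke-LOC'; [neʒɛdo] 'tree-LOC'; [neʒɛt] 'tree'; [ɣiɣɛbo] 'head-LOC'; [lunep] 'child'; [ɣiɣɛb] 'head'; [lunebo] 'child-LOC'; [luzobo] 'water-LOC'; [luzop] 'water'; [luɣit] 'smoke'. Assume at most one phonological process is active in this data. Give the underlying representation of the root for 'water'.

The stem for 'water' ends in [p] in [luzop] but [b] in [luzobo].
If /b/ were underlying and a rule turned it into [p] in isolation, 'head' would also alternate; but it has [b] in both [ɣiɣɛb] and [ɣiɣɛbo].
The alternation reflects intervocalic voicing: voiceless stops become voiced between vowels. /p/ is underlying.
The underlying form of 'water' is therefore /luzop/.

/luzop/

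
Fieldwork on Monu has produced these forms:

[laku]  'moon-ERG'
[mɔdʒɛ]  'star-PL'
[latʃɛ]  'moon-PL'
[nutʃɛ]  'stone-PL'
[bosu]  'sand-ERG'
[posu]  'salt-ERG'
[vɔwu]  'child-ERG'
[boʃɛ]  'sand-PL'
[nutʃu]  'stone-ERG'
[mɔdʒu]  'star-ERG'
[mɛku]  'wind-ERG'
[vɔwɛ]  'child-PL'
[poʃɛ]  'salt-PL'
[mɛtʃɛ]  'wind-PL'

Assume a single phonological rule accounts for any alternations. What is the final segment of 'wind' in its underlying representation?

In [mɛku] and [mɛtʃɛ] the final segment of 'wind' alternates: [k] ~ [tʃ].
If /tʃ/ were underlying and a rule turned it into [k] before the ERG suffix, 'stone' would also alternate; but it has [tʃ] in both [nutʃu] and [nutʃɛ].
The underlying segment must be /k/; /k/ and /s/ become palato-alveolar [tʃ] and [ʃ] before a front vowel, yielding [tʃ] there.

/k/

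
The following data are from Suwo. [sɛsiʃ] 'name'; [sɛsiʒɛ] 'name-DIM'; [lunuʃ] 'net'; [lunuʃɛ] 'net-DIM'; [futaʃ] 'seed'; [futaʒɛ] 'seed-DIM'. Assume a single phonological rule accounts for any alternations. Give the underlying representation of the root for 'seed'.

/futaʒ/

The stem for 'seed' ends in [ʃ] in [futaʃ] but [ʒ] in [futaʒɛ].
But 'net' keeps [ʃ] in both environments ([lunuʃ], [lunuʃɛ]), so there is no rule changing /ʃ/ to [ʒ] before the DIM suffix.
The underlying segment must be /ʒ/; voiced obstruents become voiceless word-finally, yielding [ʃ] there.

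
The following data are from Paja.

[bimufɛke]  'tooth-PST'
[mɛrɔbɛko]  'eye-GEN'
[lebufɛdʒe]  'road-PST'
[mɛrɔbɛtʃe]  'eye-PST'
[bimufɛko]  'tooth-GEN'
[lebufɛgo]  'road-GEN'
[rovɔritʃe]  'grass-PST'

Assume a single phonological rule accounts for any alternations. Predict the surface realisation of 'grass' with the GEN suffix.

[rovɔriko]

'eye' shows [k] ~ [tʃ] at the end of the stem ([mɛrɔbɛko] vs [mɛrɔbɛtʃe]).
But 'tooth' keeps [k] in both environments ([bimufɛko], [bimufɛke]), so there is no rule changing /k/ to [tʃ] before the PST suffix.
The underlying segment must be /tʃ/; palato-alveolar /tʃ/ and /dʒ/ become [k] and [g] when no front vowel follows, yielding [k] there.
The one attested form of 'grass', [rovɔritʃe], shows underlying /rovɔritʃ/. Applying the same rule when no front vowel follows gives [rovɔriko].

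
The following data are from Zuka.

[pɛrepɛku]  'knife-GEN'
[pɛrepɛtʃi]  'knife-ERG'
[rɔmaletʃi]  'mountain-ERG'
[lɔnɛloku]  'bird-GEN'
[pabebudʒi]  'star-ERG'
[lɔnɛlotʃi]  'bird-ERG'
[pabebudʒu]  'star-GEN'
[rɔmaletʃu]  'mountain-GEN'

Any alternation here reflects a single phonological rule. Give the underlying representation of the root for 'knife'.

'knife' shows [tʃ] ~ [k] at the end of the stem ([pɛrepɛtʃi] vs [pɛrepɛku]).
If /tʃ/ were underlying and a rule turned it into [k] before the GEN suffix, 'mountain' would also alternate; but it has [tʃ] in both [rɔmaletʃi] and [rɔmaletʃu].
Therefore /k/ is basic and [tʃ] is derived by palatalization before a front vowel (/k/ becomes palato-alveolar [tʃ] before a front vowel).
Hence 'knife' is /pɛrepɛk/ underlyingly.

/pɛrepɛk/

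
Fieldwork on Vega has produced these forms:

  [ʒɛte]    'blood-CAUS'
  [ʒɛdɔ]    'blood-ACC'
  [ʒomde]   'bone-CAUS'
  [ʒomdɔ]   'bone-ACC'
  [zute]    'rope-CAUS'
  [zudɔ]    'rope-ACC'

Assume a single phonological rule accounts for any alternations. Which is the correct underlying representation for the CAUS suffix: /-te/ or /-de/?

The CAUS morpheme has two allomorphs, [-de] and [-te].
The ACC suffix, which begins with [d], is invariant after every stem; so [d] is not altered by any rule here.
So the underlying form is /-te/, and voiceless stops become voiced after a nasal.

/-te/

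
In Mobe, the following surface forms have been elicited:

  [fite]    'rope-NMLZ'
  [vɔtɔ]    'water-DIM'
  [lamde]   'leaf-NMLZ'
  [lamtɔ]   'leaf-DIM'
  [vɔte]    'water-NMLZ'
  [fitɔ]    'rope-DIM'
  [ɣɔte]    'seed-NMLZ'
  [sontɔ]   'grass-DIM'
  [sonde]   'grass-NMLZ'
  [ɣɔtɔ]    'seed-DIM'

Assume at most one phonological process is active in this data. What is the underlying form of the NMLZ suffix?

The NMLZ suffix surfaces as [-de] and [-te], depending on the final segment of the stem.
By contrast the DIM suffix keeps its initial [t] throughout — that segment must be underlying.
The NMLZ suffix is therefore /-de/ underlyingly, with post-vocalic devoicing: voiced stops become voiceless after a vowel.

/-de/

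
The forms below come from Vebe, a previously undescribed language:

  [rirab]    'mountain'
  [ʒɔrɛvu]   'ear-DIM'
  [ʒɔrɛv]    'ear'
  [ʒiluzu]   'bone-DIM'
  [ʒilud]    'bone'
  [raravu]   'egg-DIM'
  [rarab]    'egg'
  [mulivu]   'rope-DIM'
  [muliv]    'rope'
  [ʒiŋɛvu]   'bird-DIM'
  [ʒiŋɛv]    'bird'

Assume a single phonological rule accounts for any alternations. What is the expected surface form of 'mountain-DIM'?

The stem for 'egg' ends in [v] in [raravu] but [b] in [rarab].
Compare 'ear', with invariant [v] in [ʒɔrɛvu] and [ʒɔrɛv]: an analysis with underlying /v/ and a rule producing [b] in isolation would wrongly predict alternation here too.
The alternation reflects intervocalic spirantization: voiced stops become fricatives between vowels. /b/ is underlying.
The one attested form of 'mountain', [rirab], shows underlying /rirab/. Applying the same rule between vowels gives [riravu].

[riravu]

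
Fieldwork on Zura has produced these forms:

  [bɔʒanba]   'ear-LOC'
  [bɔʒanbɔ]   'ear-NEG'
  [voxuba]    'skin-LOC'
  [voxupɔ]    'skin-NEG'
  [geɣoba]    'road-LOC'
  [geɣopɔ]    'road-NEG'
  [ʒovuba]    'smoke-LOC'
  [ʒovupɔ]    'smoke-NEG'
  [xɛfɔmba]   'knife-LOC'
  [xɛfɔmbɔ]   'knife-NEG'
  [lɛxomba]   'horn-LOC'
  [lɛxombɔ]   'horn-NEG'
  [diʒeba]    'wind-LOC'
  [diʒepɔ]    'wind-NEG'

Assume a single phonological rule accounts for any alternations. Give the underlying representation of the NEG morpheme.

/-pɔ/

The NEG suffix surfaces as [-bɔ] and [-pɔ], depending on the final segment of the stem.
The LOC suffix, which begins with [b], is invariant after every stem; so [b] is not altered by any rule here.
So the underlying form is /-pɔ/, and voiceless stops become voiced after a nasal.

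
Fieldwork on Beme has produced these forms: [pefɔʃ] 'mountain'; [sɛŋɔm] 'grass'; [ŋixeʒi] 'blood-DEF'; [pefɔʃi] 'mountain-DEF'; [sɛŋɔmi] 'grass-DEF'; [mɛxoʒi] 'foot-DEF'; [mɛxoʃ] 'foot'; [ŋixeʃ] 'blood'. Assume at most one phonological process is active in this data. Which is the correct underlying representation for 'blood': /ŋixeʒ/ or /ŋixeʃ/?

The root 'blood' surfaces as [ŋixeʒi] and [ŋixeʃ], with a stem-final [ʒ] ~ [ʃ] alternation.
If /ʃ/ were underlying and a rule turned it into [ʒ] before the DEF suffix, 'mountain' would also alternate; but it has [ʃ] in both [pefɔʃi] and [pefɔʃ].
The underlying segment must be /ʒ/; voiced obstruents become voiceless word-finally, yielding [ʃ] there.

/ŋixeʒ/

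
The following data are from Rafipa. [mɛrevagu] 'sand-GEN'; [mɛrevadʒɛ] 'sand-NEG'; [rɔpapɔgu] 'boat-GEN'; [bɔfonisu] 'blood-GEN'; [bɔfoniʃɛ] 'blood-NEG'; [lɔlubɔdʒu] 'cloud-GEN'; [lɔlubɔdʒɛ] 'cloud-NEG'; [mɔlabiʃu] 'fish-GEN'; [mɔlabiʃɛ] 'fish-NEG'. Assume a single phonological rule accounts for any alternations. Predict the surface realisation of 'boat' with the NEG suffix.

[rɔpapɔdʒɛ]

In [mɛrevagu] and [mɛrevadʒɛ] the final segment of 'sand' alternates: [g] ~ [dʒ].
Compare 'cloud', with invariant [dʒ] in [lɔlubɔdʒu] and [lɔlubɔdʒɛ]: an analysis with underlying /dʒ/ and a rule producing [g] before the GEN suffix would wrongly predict alternation here too.
The underlying segment must be /g/; /g/ and /s/ become palato-alveolar [dʒ] and [ʃ] before a front vowel, yielding [dʒ] there.
The one attested form of 'boat', [rɔpapɔgu], shows underlying /rɔpapɔg/. Applying the same rule before a front vowel gives [rɔpapɔdʒɛ].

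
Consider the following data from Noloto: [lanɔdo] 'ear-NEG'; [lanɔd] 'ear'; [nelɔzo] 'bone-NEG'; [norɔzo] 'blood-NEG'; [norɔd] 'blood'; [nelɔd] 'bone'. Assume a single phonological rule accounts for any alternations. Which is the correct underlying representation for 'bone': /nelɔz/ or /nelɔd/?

/nelɔz/

The root 'bone' surfaces as [nelɔzo] and [nelɔd], with a stem-final [z] ~ [d] alternation.
Compare 'ear', with invariant [d] in [lanɔdo] and [lanɔd]: an analysis with underlying /d/ and a rule producing [z] before the NEG suffix would wrongly predict alternation here too.
So /z/ is underlying, and a rule of word-final hardening — voiced fricatives become stops word-finally — gives [d].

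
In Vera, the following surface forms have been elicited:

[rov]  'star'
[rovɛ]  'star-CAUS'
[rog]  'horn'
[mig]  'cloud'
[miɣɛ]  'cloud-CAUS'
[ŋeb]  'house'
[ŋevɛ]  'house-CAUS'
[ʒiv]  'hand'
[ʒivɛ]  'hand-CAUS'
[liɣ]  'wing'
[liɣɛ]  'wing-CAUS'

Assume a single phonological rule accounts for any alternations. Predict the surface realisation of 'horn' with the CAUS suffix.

The stem for 'cloud' ends in [g] in [mig] but [ɣ] in [miɣɛ].
If /ɣ/ were underlying and a rule turned it into [g] in isolation, 'wing' would also alternate; but it has [ɣ] in both [liɣ] and [liɣɛ].
The alternation reflects intervocalic spirantization: voiced stops become fricatives between vowels. /g/ is underlying.
From [rog] the stem 'horn' is /rog/; between vowels this yields [roɣɛ].

[roɣɛ]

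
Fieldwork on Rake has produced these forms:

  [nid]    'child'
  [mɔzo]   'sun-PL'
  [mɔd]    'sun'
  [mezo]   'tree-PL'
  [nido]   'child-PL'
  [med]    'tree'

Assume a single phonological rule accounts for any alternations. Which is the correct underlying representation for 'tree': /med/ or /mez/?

In [med] and [mezo] the final segment of 'tree' alternates: [d] ~ [z].
But 'child' keeps [d] in both environments ([nid], [nido]), so there is no rule changing /d/ to [z] before the PL suffix.
Therefore /z/ is basic and [d] is derived by word-final hardening (voiced fricatives become stops word-finally).

/mez/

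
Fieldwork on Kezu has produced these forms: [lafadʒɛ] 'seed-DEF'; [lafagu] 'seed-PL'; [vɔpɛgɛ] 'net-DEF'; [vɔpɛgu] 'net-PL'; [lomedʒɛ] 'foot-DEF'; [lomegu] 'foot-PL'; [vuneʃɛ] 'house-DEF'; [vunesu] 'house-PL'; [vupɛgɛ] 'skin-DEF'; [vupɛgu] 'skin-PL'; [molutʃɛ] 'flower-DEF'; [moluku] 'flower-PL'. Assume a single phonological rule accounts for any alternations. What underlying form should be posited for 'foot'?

The root 'foot' surfaces as [lomedʒɛ] and [lomegu], with a stem-final [dʒ] ~ [g] alternation.
If /g/ were underlying and a rule turned it into [dʒ] before the DEF suffix, 'net' would also alternate; but it has [g] in both [vɔpɛgɛ] and [vɔpɛgu].
The underlying segment must be /dʒ/; palato-alveolar /tʃ/, /dʒ/ and /ʃ/ become [k], [g] and [s] when no front vowel follows, yielding [g] there.

/lomedʒ/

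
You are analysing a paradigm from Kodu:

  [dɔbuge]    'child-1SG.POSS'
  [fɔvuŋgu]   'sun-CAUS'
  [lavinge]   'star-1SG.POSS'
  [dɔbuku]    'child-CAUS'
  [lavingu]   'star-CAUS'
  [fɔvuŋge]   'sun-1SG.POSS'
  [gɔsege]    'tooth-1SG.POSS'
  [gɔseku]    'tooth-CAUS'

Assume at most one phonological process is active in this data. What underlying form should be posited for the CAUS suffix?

/-ku/

The CAUS morpheme has two allomorphs, [-gu] and [-ku].
By contrast the 1SG.POSS suffix keeps its initial [g] throughout — that segment must be underlying.
So the underlying form is /-ku/, and voiceless stops become voiced after a nasal.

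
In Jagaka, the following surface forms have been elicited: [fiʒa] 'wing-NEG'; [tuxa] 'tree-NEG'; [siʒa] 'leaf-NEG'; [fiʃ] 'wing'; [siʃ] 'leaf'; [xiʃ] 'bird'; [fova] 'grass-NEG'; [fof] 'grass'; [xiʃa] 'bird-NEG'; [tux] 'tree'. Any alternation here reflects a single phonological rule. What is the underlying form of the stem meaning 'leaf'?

/siʒ/

'leaf' shows [ʒ] ~ [ʃ] at the end of the stem ([siʒa] vs [siʃ]).
But 'bird' keeps [ʃ] in both environments ([xiʃa], [xiʃ]), so there is no rule changing /ʃ/ to [ʒ] before the NEG suffix.
The alternation reflects word-final obstruent devoicing: voiced obstruents become voiceless word-finally. /ʒ/ is underlying.
So 'leaf' = /siʒ/.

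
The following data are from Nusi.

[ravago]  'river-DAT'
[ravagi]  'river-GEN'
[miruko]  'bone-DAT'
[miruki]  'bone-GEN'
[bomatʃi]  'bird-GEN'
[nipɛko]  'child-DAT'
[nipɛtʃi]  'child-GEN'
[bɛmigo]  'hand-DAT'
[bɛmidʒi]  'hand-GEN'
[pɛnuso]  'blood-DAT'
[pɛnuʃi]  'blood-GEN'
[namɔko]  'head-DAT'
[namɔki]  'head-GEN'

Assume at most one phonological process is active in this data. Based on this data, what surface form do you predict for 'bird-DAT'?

[bomako]

'child' shows [k] ~ [tʃ] at the end of the stem ([nipɛko] vs [nipɛtʃi]).
Compare 'bone', with invariant [k] in [miruko] and [miruki]: an analysis with underlying /k/ and a rule producing [tʃ] before the GEN suffix would wrongly predict alternation here too.
So /tʃ/ is underlying, and a rule of depalatalization — palato-alveolar /tʃ/, /dʒ/ and /ʃ/ become [k], [g] and [s] when no front vowel follows — gives [k].
From [bomatʃi] the stem 'bird' is /bomatʃ/; when no front vowel follows this yields [bomako].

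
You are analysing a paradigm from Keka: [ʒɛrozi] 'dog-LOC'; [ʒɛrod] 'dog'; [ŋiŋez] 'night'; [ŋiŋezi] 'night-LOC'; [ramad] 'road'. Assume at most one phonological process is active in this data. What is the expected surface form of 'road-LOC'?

The root 'dog' surfaces as [ʒɛrozi] and [ʒɛrod], with a stem-final [z] ~ [d] alternation.
The stem 'night' ([ŋiŋezi], [ŋiŋez]) shows [z] unchanged in both environments, so [z] cannot be basic with [d] derived in isolation.
The alternation reflects intervocalic spirantization: voiced stops become fricatives between vowels. /d/ is underlying.
The one attested form of 'road', [ramad], shows underlying /ramad/. Applying the same rule between vowels gives [ramazi].

[ramazi]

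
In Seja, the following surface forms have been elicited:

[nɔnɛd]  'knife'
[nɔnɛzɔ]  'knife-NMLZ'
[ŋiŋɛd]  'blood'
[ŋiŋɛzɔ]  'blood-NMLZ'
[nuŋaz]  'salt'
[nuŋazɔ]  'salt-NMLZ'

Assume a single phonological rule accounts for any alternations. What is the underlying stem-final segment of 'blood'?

'blood' shows [d] ~ [z] at the end of the stem ([ŋiŋɛd] vs [ŋiŋɛzɔ]).
Compare 'salt', with invariant [z] in [nuŋaz] and [nuŋazɔ]: an analysis with underlying /z/ and a rule producing [d] in isolation would wrongly predict alternation here too.
So /d/ is underlying, and a rule of intervocalic spirantization — voiced stops become fricatives between vowels — gives [z].

/d/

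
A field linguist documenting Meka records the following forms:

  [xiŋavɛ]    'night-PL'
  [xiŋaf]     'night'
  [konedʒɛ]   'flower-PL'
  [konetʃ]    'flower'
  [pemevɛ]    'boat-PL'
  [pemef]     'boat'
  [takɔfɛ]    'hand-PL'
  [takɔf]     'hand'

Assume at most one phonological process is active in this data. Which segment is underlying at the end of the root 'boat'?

'boat' shows [v] ~ [f] at the end of the stem ([pemevɛ] vs [pemef]).
The stem 'hand' ([takɔfɛ], [takɔf]) shows [f] unchanged in both environments, so [f] cannot be basic with [v] derived before the PL suffix.
Therefore /v/ is basic and [f] is derived by word-final obstruent devoicing (voiced obstruents become voiceless word-finally).

/v/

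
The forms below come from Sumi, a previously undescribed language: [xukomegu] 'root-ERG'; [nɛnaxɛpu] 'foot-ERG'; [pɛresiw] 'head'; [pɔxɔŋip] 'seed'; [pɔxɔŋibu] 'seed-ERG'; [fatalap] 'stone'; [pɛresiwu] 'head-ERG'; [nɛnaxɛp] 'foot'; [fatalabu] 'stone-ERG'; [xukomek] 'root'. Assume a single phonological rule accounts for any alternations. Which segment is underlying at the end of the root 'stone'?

/b/

The root 'stone' surfaces as [fatalap] and [fatalabu], with a stem-final [p] ~ [b] alternation.
The stem 'foot' ([nɛnaxɛp], [nɛnaxɛpu]) shows [p] unchanged in both environments, so [p] cannot be basic with [b] derived before the ERG suffix.
So /b/ is underlying, and a rule of word-final obstruent devoicing — voiced obstruents become voiceless word-finally — gives [p].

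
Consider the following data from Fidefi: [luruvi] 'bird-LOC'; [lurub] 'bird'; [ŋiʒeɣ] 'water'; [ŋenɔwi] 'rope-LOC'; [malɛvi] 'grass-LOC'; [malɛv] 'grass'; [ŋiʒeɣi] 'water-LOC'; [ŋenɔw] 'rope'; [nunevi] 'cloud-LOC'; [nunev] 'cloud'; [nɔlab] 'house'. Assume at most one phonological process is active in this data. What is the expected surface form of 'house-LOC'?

[nɔlavi]

In [lurub] and [luruvi] the final segment of 'bird' alternates: [b] ~ [v].
If /v/ were underlying and a rule turned it into [b] in isolation, 'grass' would also alternate; but it has [v] in both [malɛv] and [malɛvi].
The alternation reflects intervocalic spirantization: voiced stops become fricatives between vowels. /b/ is underlying.
The one attested form of 'house', [nɔlab], shows underlying /nɔlab/. Applying the same rule between vowels gives [nɔlavi].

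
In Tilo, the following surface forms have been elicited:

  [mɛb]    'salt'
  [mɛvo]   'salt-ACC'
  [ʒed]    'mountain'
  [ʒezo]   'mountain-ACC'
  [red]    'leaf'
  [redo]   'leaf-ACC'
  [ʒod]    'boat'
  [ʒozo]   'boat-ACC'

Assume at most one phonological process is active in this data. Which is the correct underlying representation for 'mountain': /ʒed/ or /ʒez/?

/ʒez/

The stem for 'mountain' ends in [d] in [ʒed] but [z] in [ʒezo].
If /d/ were underlying and a rule turned it into [z] before the ACC suffix, 'leaf' would also alternate; but it has [d] in both [red] and [redo].
Therefore /z/ is basic and [d] is derived by word-final hardening (voiced fricatives become stops word-finally).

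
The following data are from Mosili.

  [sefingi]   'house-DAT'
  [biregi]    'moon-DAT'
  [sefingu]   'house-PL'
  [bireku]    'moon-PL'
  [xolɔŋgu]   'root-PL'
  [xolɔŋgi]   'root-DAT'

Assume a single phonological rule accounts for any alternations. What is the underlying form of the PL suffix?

/-ku/

The PL morpheme has two allomorphs, [-gu] and [-ku].
By contrast the DAT suffix keeps its initial [g] throughout — that segment must be underlying.
The PL suffix is therefore /-ku/ underlyingly, with post-nasal voicing: voiceless stops become voiced after a nasal.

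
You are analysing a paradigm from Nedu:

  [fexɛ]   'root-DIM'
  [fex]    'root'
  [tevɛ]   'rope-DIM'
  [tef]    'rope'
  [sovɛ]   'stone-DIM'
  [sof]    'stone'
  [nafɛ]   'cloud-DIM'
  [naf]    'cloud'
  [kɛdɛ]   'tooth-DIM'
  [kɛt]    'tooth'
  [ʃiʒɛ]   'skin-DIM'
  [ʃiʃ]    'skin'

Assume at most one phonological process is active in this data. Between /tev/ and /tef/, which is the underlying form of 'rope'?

/tev/

The stem for 'rope' ends in [v] in [tevɛ] but [f] in [tef].
Compare 'cloud', with invariant [f] in [nafɛ] and [naf]: an analysis with underlying /f/ and a rule producing [v] before the DIM suffix would wrongly predict alternation here too.
The alternation reflects word-final obstruent devoicing: voiced obstruents become voiceless word-finally. /v/ is underlying.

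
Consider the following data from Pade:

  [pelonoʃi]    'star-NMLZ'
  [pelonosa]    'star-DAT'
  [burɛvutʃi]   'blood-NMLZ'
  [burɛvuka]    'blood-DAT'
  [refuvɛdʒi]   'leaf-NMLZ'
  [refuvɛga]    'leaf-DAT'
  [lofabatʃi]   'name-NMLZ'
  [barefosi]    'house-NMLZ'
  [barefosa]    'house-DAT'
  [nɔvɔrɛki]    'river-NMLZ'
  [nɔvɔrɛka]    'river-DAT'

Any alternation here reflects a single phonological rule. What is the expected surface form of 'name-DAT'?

The stem for 'blood' ends in [tʃ] in [burɛvutʃi] but [k] in [burɛvuka].
Compare 'river', with invariant [k] in [nɔvɔrɛki] and [nɔvɔrɛka]: an analysis with underlying /k/ and a rule producing [tʃ] before the NMLZ suffix would wrongly predict alternation here too.
The underlying segment must be /tʃ/; palato-alveolar /tʃ/, /dʒ/ and /ʃ/ become [k], [g] and [s] when no front vowel follows, yielding [k] there.
The one attested form of 'name', [lofabatʃi], shows underlying /lofabatʃ/. Applying the same rule when no front vowel follows gives [lofabaka].

[lofabaka]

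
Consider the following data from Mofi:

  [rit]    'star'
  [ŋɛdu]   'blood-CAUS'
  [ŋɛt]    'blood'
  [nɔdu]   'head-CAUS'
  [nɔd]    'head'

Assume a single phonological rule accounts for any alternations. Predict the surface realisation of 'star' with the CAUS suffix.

[ridu]

In [ŋɛdu] and [ŋɛt] the final segment of 'blood' alternates: [d] ~ [t].
But 'head' keeps [d] in both environments ([nɔdu], [nɔd]), so there is no rule changing /d/ to [t] in isolation.
Therefore /t/ is basic and [d] is derived by intervocalic voicing (voiceless stops become voiced between vowels).
The one attested form of 'star', [rit], shows underlying /rit/. Applying the same rule between vowels gives [ridu].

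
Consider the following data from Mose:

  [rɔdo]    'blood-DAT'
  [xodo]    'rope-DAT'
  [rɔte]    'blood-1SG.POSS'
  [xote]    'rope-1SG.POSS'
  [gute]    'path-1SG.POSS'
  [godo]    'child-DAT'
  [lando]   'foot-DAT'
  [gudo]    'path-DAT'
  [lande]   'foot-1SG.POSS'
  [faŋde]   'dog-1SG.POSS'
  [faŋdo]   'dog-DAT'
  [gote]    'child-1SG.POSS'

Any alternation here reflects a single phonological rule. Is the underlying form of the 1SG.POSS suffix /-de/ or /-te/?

The 1SG.POSS morpheme has two allomorphs, [-de] and [-te].
By contrast the DAT suffix keeps its initial [d] throughout — that segment must be underlying.
The 1SG.POSS suffix is therefore /-te/ underlyingly, with post-nasal voicing: voiceless stops become voiced after a nasal.

/-te/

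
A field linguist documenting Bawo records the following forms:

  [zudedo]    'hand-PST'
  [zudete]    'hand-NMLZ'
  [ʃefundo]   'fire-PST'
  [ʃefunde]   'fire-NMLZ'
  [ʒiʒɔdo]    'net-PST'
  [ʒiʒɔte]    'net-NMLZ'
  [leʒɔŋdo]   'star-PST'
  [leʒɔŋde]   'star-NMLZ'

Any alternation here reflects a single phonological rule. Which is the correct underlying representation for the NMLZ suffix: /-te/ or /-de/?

The NMLZ morpheme has two allomorphs, [-de] and [-te].
By contrast the PST suffix keeps its initial [d] throughout — that segment must be underlying.
The NMLZ suffix is therefore /-te/ underlyingly, with post-nasal voicing: voiceless stops become voiced after a nasal.

/-te/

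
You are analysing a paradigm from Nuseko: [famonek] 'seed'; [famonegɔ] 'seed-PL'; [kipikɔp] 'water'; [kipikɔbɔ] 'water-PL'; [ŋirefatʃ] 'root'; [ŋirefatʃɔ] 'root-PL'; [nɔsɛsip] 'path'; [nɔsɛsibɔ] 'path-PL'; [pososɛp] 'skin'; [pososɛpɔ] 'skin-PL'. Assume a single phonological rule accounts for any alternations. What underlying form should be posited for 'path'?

In [nɔsɛsip] and [nɔsɛsibɔ] the final segment of 'path' alternates: [p] ~ [b].
If /p/ were underlying and a rule turned it into [b] before the PL suffix, 'skin' would also alternate; but it has [p] in both [pososɛp] and [pososɛpɔ].
The underlying segment must be /b/; voiced obstruents become voiceless word-finally, yielding [p] there.

/nɔsɛsib/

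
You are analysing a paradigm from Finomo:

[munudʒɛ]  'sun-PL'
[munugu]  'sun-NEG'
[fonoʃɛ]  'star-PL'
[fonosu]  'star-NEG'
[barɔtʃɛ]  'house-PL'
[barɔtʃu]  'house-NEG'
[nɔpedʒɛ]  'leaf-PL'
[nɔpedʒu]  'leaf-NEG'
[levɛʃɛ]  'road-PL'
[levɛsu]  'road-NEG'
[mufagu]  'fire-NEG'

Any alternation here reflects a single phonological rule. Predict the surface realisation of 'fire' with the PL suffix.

[mufadʒɛ]

The root 'sun' surfaces as [munudʒɛ] and [munugu], with a stem-final [dʒ] ~ [g] alternation.
If /dʒ/ were underlying and a rule turned it into [g] before the NEG suffix, 'leaf' would also alternate; but it has [dʒ] in both [nɔpedʒɛ] and [nɔpedʒu].
The underlying segment must be /g/; /g/ and /s/ become palato-alveolar [dʒ] and [ʃ] before a front vowel, yielding [dʒ] there.
The one attested form of 'fire', [mufagu], shows underlying /mufag/. Applying the same rule before a front vowel gives [mufadʒɛ].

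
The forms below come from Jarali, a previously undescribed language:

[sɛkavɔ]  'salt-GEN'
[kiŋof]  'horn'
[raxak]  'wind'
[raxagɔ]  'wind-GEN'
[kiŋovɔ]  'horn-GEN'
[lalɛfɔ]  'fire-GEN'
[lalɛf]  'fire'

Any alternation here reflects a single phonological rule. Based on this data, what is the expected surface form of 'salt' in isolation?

[sɛkaf]

In [kiŋof] and [kiŋovɔ] the final segment of 'horn' alternates: [f] ~ [v].
But 'fire' keeps [f] in both environments ([lalɛf], [lalɛfɔ]), so there is no rule changing /f/ to [v] before the GEN suffix.
The underlying segment must be /v/; voiced obstruents become voiceless word-finally, yielding [f] there.
From [sɛkavɔ] the stem 'salt' is /sɛkav/; word-finally this yields [sɛkaf].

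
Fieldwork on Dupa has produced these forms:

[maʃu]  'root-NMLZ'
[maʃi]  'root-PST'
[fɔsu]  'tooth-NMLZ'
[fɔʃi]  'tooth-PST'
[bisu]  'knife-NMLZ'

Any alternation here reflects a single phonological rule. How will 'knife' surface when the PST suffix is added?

[biʃi]

In [fɔsu] and [fɔʃi] the final segment of 'tooth' alternates: [s] ~ [ʃ].
The stem 'root' ([maʃu], [maʃi]) shows [ʃ] unchanged in both environments, so [ʃ] cannot be basic with [s] derived before the NMLZ suffix.
So /s/ is underlying, and a rule of palatalization before a front vowel — /s/ becomes palato-alveolar [ʃ] before a front vowel — gives [ʃ].
From [bisu] the stem 'knife' is /bis/; before a front vowel this yields [biʃi].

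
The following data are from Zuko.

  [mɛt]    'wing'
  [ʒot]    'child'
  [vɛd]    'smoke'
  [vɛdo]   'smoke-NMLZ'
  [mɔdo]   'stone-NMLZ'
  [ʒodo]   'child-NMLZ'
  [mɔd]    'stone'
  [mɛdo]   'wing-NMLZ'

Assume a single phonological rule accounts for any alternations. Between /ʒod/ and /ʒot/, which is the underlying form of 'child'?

The root 'child' surfaces as [ʒot] and [ʒodo], with a stem-final [t] ~ [d] alternation.
But 'smoke' keeps [d] in both environments ([vɛd], [vɛdo]), so there is no rule changing /d/ to [t] in isolation.
The alternation reflects intervocalic voicing: voiceless stops become voiced between vowels. /t/ is underlying.

/ʒot/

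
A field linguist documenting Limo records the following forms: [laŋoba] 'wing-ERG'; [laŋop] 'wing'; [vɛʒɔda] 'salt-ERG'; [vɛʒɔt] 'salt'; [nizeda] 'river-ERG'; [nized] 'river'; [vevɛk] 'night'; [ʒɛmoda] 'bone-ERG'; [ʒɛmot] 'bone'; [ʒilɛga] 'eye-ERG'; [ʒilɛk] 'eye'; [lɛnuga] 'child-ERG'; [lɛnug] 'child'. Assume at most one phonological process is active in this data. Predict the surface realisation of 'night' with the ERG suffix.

[vevɛga]

In [ʒilɛga] and [ʒilɛk] the final segment of 'eye' alternates: [g] ~ [k].
If /g/ were underlying and a rule turned it into [k] in isolation, 'child' would also alternate; but it has [g] in both [lɛnuga] and [lɛnug].
So /k/ is underlying, and a rule of intervocalic voicing — voiceless stops become voiced between vowels — gives [g].
From [vevɛk] the stem 'night' is /vevɛk/; between vowels this yields [vevɛga].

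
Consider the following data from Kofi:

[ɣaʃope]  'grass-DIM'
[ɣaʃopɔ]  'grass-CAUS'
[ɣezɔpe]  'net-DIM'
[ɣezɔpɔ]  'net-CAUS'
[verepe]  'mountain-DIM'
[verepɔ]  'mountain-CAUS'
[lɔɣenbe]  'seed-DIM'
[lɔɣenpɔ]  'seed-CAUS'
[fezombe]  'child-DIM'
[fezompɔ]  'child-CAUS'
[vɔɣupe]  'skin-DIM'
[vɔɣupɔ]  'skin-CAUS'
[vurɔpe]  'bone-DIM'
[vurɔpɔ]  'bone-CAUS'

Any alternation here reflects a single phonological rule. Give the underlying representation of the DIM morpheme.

/-be/

The DIM suffix surfaces as [-be] and [-pe], depending on the final segment of the stem.
The CAUS suffix, which begins with [p], is invariant after every stem; so [p] is not altered by any rule here.
So the underlying form is /-be/, and voiced stops become voiceless after a vowel.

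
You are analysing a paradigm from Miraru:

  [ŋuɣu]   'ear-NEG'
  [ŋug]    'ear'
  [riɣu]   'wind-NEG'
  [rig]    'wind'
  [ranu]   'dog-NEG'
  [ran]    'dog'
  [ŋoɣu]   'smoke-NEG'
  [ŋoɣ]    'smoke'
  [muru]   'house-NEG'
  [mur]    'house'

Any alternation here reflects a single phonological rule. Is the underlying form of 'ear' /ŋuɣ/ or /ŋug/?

The root 'ear' surfaces as [ŋuɣu] and [ŋug], with a stem-final [ɣ] ~ [g] alternation.
If /ɣ/ were underlying and a rule turned it into [g] in isolation, 'smoke' would also alternate; but it has [ɣ] in both [ŋoɣu] and [ŋoɣ].
The alternation reflects intervocalic spirantization: voiced stops become fricatives between vowels. /g/ is underlying.

/ŋug/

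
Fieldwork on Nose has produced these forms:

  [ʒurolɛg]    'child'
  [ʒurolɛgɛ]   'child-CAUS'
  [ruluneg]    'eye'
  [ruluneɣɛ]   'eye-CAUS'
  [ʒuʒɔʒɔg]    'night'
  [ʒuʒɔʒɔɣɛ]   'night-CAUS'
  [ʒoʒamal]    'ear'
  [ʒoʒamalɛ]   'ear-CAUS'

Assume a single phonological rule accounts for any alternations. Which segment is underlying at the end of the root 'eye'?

/ɣ/

The root 'eye' surfaces as [ruluneg] and [ruluneɣɛ], with a stem-final [g] ~ [ɣ] alternation.
If /g/ were underlying and a rule turned it into [ɣ] before the CAUS suffix, 'child' would also alternate; but it has [g] in both [ʒurolɛg] and [ʒurolɛgɛ].
So /ɣ/ is underlying, and a rule of word-final hardening — voiced fricatives become stops word-finally — gives [g].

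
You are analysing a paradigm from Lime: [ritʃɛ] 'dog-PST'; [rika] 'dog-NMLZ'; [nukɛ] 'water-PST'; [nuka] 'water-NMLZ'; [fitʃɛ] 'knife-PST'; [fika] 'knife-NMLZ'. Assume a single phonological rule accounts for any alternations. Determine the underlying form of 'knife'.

The root 'knife' surfaces as [fitʃɛ] and [fika], with a stem-final [tʃ] ~ [k] alternation.
But 'water' keeps [k] in both environments ([nukɛ], [nuka]), so there is no rule changing /k/ to [tʃ] before the PST suffix.
The alternation reflects depalatalization: palato-alveolar /tʃ/ becomes [k] when no front vowel follows. /tʃ/ is underlying.
The underlying form of 'knife' is therefore /fitʃ/.

/fitʃ/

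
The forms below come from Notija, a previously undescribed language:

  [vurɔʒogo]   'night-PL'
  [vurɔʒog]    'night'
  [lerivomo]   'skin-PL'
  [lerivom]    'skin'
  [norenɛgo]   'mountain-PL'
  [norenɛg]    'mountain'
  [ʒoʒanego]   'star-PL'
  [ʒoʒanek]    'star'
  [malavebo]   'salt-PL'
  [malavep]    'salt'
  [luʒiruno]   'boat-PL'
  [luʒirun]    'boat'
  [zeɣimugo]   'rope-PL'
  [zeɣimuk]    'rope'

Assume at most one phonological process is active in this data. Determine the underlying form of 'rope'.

The root 'rope' surfaces as [zeɣimugo] and [zeɣimuk], with a stem-final [g] ~ [k] alternation.
But 'night' keeps [g] in both environments ([vurɔʒogo], [vurɔʒog]), so there is no rule changing /g/ to [k] in isolation.
The underlying segment must be /k/; voiceless stops become voiced between vowels, yielding [g] there.

/zeɣimuk/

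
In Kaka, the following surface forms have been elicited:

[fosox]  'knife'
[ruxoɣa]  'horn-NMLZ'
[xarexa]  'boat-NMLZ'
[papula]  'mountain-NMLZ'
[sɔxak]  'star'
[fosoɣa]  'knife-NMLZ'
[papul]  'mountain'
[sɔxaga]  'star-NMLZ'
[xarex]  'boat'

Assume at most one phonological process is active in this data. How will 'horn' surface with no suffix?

[ruxox]

The stem for 'knife' ends in [ɣ] in [fosoɣa] but [x] in [fosox].
But 'boat' keeps [x] in both environments ([xarexa], [xarex]), so there is no rule changing /x/ to [ɣ] before the NMLZ suffix.
The alternation reflects word-final obstruent devoicing: voiced obstruents become voiceless word-finally. /ɣ/ is underlying.
From [ruxoɣa] the stem 'horn' is /ruxoɣ/; word-finally this yields [ruxox].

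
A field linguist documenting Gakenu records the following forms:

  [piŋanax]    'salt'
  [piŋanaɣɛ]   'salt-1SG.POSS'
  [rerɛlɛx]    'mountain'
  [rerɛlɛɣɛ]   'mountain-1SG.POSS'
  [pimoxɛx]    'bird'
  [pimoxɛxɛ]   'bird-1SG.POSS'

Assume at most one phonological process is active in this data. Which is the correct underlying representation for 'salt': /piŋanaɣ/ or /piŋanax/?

/piŋanaɣ/

The stem for 'salt' ends in [x] in [piŋanax] but [ɣ] in [piŋanaɣɛ].
If /x/ were underlying and a rule turned it into [ɣ] before the 1SG.POSS suffix, 'bird' would also alternate; but it has [x] in both [pimoxɛx] and [pimoxɛxɛ].
The underlying segment must be /ɣ/; voiced obstruents become voiceless word-finally, yielding [x] there.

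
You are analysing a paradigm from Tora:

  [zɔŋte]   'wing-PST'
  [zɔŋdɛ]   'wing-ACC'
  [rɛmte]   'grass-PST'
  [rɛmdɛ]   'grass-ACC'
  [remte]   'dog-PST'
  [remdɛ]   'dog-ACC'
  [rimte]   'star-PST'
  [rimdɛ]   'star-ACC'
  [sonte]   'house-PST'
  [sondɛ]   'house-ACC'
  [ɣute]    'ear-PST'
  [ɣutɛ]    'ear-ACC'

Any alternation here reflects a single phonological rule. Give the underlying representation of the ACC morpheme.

The ACC morpheme has two allomorphs, [-dɛ] and [-tɛ].
The PST suffix, which begins with [t], is invariant after every stem; so [t] is not altered by any rule here.
The ACC suffix is therefore /-dɛ/ underlyingly, with post-vocalic devoicing: voiced stops become voiceless after a vowel.

/-dɛ/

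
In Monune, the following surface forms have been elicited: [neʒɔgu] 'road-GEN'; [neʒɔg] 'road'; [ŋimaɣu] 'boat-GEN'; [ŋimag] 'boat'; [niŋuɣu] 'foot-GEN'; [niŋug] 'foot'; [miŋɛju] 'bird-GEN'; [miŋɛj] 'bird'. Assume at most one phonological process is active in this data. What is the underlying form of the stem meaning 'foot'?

/niŋuɣ/

The stem for 'foot' ends in [ɣ] in [niŋuɣu] but [g] in [niŋug].
The stem 'road' ([neʒɔgu], [neʒɔg]) shows [g] unchanged in both environments, so [g] cannot be basic with [ɣ] derived before the GEN suffix.
The underlying segment must be /ɣ/; voiced fricatives become stops word-finally, yielding [g] there.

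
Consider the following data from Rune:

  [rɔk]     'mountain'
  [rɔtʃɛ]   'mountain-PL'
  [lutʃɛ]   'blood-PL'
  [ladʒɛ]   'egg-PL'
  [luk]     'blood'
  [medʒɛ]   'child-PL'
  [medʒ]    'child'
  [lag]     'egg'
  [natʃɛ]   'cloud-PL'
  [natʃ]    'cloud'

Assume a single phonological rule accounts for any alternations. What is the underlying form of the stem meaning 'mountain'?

/rɔk/

The root 'mountain' surfaces as [rɔk] and [rɔtʃɛ], with a stem-final [k] ~ [tʃ] alternation.
The stem 'cloud' ([natʃ], [natʃɛ]) shows [tʃ] unchanged in both environments, so [tʃ] cannot be basic with [k] derived in isolation.
The alternation reflects palatalization before a front vowel: /k/ and /g/ become palato-alveolar [tʃ] and [dʒ] before a front vowel. /k/ is underlying.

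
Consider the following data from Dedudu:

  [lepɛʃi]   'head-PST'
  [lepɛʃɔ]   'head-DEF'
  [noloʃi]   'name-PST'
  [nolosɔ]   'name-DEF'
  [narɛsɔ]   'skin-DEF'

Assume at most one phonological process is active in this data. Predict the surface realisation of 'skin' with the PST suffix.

The stem for 'name' ends in [ʃ] in [noloʃi] but [s] in [nolosɔ].
But 'head' keeps [ʃ] in both environments ([lepɛʃi], [lepɛʃɔ]), so there is no rule changing /ʃ/ to [s] before the DEF suffix.
So /s/ is underlying, and a rule of palatalization before a front vowel — /s/ becomes palato-alveolar [ʃ] before a front vowel — gives [ʃ].
The one attested form of 'skin', [narɛsɔ], shows underlying /narɛs/. Applying the same rule before a front vowel gives [narɛʃi].

[narɛʃi]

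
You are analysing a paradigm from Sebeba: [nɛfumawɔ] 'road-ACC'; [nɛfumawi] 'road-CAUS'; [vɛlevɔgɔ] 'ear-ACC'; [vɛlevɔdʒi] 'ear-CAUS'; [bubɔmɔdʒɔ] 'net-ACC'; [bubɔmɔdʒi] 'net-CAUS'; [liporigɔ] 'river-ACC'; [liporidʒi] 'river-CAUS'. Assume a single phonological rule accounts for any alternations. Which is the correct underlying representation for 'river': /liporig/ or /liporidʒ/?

/liporig/

The root 'river' surfaces as [liporigɔ] and [liporidʒi], with a stem-final [g] ~ [dʒ] alternation.
Compare 'net', with invariant [dʒ] in [bubɔmɔdʒɔ] and [bubɔmɔdʒi]: an analysis with underlying /dʒ/ and a rule producing [g] before the ACC suffix would wrongly predict alternation here too.
Therefore /g/ is basic and [dʒ] is derived by palatalization before a front vowel (/g/ becomes palato-alveolar [dʒ] before a front vowel).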